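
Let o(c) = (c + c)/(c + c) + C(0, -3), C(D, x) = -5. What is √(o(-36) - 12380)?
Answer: 12*I*√86 ≈ 111.28*I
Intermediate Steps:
o(c) = -4 (o(c) = (c + c)/(c + c) - 5 = (2*c)/((2*c)) - 5 = (2*c)*(1/(2*c)) - 5 = 1 - 5 = -4)
√(o(-36) - 12380) = √(-4 - 12380) = √(-12384) = 12*I*√86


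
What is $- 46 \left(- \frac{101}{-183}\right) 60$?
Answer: $- \frac{92920}{61} \approx -1523.3$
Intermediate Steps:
$- 46 \left(- \frac{101}{-183}\right) 60 = - 46 \left(\left(-101\right) \left(- \frac{1}{183}\right)\right) 60 = \left(-46\right) \frac{101}{183} \cdot 60 = \left(- \frac{4646}{183}\right) 60 = - \frac{92920}{61}$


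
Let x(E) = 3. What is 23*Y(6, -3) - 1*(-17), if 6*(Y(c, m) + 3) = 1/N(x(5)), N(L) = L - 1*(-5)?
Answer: -2473/48 ≈ -51.521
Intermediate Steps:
N(L) = 5 + L (N(L) = L + 5 = 5 + L)
Y(c, m) = -143/48 (Y(c, m) = -3 + 1/(6*(5 + 3)) = -3 + (1/6)/8 = -3 + (1/6)*(1/8) = -3 + 1/48 = -143/48)
23*Y(6, -3) - 1*(-17) = 23*(-143/48) - 1*(-17) = -3289/48 + 17 = -2473/48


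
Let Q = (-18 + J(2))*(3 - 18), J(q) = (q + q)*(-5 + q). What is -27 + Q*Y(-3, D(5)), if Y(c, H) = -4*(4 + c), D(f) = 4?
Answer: -1827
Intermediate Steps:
J(q) = 2*q*(-5 + q) (J(q) = (2*q)*(-5 + q) = 2*q*(-5 + q))
Y(c, H) = -16 - 4*c
Q = 450 (Q = (-18 + 2*2*(-5 + 2))*(3 - 18) = (-18 + 2*2*(-3))*(-15) = (-18 - 12)*(-15) = -30*(-15) = 450)
-27 + Q*Y(-3, D(5)) = -27 + 450*(-16 - 4*(-3)) = -27 + 450*(-16 + 12) = -27 + 450*(-4) = -27 - 1800 = -1827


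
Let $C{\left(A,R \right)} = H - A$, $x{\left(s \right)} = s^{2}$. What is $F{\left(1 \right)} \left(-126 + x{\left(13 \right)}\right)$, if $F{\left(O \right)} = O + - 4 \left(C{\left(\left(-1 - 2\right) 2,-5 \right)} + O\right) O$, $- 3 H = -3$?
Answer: $-1333$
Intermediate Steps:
$H = 1$ ($H = \left(- \frac{1}{3}\right) \left(-3\right) = 1$)
$C{\left(A,R \right)} = 1 - A$
$F{\left(O \right)} = O + O \left(-28 - 4 O\right)$ ($F{\left(O \right)} = O + - 4 \left(\left(1 - \left(-1 - 2\right) 2\right) + O\right) O = O + - 4 \left(\left(1 - \left(-3\right) 2\right) + O\right) O = O + - 4 \left(\left(1 - -6\right) + O\right) O = O + - 4 \left(\left(1 + 6\right) + O\right) O = O + - 4 \left(7 + O\right) O = O + \left(-28 - 4 O\right) O = O + O \left(-28 - 4 O\right)$)
$F{\left(1 \right)} \left(-126 + x{\left(13 \right)}\right) = \left(-1\right) 1 \left(27 + 4 \cdot 1\right) \left(-126 + 13^{2}\right) = \left(-1\right) 1 \left(27 + 4\right) \left(-126 + 169\right) = \left(-1\right) 1 \cdot 31 \cdot 43 = \left(-31\right) 43 = -1333$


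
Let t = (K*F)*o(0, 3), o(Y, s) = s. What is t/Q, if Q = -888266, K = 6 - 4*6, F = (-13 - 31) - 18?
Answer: -1674/444133 ≈ -0.0037691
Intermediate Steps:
F = -62 (F = -44 - 18 = -62)
K = -18 (K = 6 - 24 = -18)
t = 3348 (t = -18*(-62)*3 = 1116*3 = 3348)
t/Q = 3348/(-888266) = 3348*(-1/888266) = -1674/444133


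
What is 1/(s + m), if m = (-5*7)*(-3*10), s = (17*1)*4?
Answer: 1/1118 ≈ 0.00089445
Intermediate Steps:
s = 68 (s = 17*4 = 68)
m = 1050 (m = -35*(-30) = 1050)
1/(s + m) = 1/(68 + 1050) = 1/1118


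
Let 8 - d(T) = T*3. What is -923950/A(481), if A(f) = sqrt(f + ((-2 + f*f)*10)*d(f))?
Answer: 923950*I*sqrt(3320001169)/3320001169 ≈ 16.035*I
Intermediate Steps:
d(T) = 8 - 3*T (d(T) = 8 - T*3 = 8 - 3*T)
A(f) = sqrt(f + (-20 + 10*f**2)*(8 - 3*f)) (A(f) = sqrt(f + ((-2 + f*f)*10)*(8 - 3*f)) = sqrt(f + ((-2 + f**2)*10)*(8 - 3*f)) = sqrt(f + (-20 + 10*f**2)*(8 - 3*f)))
-923950/A(481) = -923950/sqrt(-160 + 61*481 - 10*481**2*(-8 + 3*481)) = -923950/sqrt(-160 + 29341 - 10*231361*(-8 + 1443)) = -923950/sqrt(-160 + 29341 - 10*231361*1435) = -923950/sqrt(-160 + 29341 - 3320030350) = -923950*(-I*sqrt(3320001169)/3320001169) = -(-923950)*I*sqrt(3320001169)/3320001169 = 923950*I*sqrt(3320001169)/3320001169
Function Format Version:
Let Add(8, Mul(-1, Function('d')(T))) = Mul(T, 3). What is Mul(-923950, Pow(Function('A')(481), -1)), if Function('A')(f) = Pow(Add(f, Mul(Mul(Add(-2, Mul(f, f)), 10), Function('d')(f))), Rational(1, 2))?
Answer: Mul(Rational(923950, 3320001169), I, Pow(3320001169, Rational(1, 2))) ≈ Mul(16.035, I)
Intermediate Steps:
Function('d')(T) = Add(8, Mul(-3, T)) (Function('d')(T) = Add(8, Mul(-1, Mul(T, 3))) = Add(8, Mul(-1, Mul(3, T))) = Add(8, Mul(-3, T)))
Function('A')(f) = Pow(Add(f, Mul(Add(-20, Mul(10, Pow(f, 2))), Add(8, Mul(-3, f)))), Rational(1, 2)) (Function('A')(f) = Pow(Add(f, Mul(Mul(Add(-2, Mul(f, f)), 10), Add(8, Mul(-3, f)))), Rational(1, 2)) = Pow(Add(f, Mul(Mul(Add(-2, Pow(f, 2)), 10), Add(8, Mul(-3, f)))), Rational(1, 2)) = Pow(Add(f, Mul(Add(-20, Mul(10, Pow(f, 2))), Add(8, Mul(-3, f)))), Rational(1, 2)))
Mul(-923950, Pow(Function('A')(481), -1)) = Mul(-923950, Pow(Pow(Add(-160, Mul(61, 481), Mul(-10, Pow(481, 2), Add(-8, Mul(3, 481)))), Rational(1, 2)), -1)) = Mul(-923950, Pow(Pow(Add(-160, 29341, Mul(-10, 231361, Add(-8, 1443))), Rational(1, 2)), -1)) = Mul(-923950, Pow(Pow(Add(-160, 29341, Mul(-10, 231361, 1435)), Rational(1, 2)), -1)) = Mul(-923950, Pow(Pow(Add(-160, 29341, -3320030350), Rational(1, 2)), -1)) = Mul(-923950, Pow(Pow(-3320001169, Rational(1, 2)), -1)) = Mul(-923950, Pow(Mul(I, Pow(3320001169, Rational(1, 2))), -1)) = Mul(-923950, Mul(Rational(-1, 3320001169), I, Pow(3320001169, Rational(1, 2)))) = Mul(Rational(923950, 3320001169), I, Pow(3320001169, Rational(1, 2)))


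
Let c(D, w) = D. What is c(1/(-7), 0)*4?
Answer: -4/7 ≈ -0.57143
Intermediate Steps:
c(1/(-7), 0)*4 = 4/(-7) = -1/7*4 = -4/7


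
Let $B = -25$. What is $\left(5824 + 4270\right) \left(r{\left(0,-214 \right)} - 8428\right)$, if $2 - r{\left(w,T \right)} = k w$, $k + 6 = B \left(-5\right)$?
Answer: $-85052044$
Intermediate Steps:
$k = 119$ ($k = -6 - -125 = -6 + 125 = 119$)
$r{\left(w,T \right)} = 2 - 119 w$
$\left(5824 + 4270\right) \left(r{\left(0,-214 \right)} - 8428\right) = \left(5824 + 4270\right) \left(\left(2 - 0\right) - 8428\right) = 10094 \left(\left(2 + 0\right) - 8428\right) = 10094 \left(2 - 8428\right) = 10094 \left(-8426\right) = -85052044$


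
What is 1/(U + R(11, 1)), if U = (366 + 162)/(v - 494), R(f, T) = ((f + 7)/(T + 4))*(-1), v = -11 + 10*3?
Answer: -475/2238 ≈ -0.21224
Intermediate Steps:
v = 19 (v = -11 + 30 = 19)
R(f, T) = -(7 + f)/(4 + T) (R(f, T) = ((7 + f)/(4 + T))*(-1) = -(7 + f)/(4 + T))
U = -528/475 (U = (366 + 162)/(19 - 494) = 528/(-475) = 528*(-1/475) = -528/475 ≈ -1.1116)
1/(U + R(11, 1)) = 1/(-528/475 + (-7 - 1*11)/(4 + 1)) = 1/(-528/475 + (-7 - 11)/5) = 1/(-528/475 + (⅕)*(-18)) = 1/(-528/475 - 18/5) = 1/(-2238/475) = -475/2238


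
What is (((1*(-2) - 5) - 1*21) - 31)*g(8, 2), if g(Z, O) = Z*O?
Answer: -944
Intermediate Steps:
g(Z, O) = O*Z
(((1*(-2) - 5) - 1*21) - 31)*g(8, 2) = (((1*(-2) - 5) - 1*21) - 31)*(2*8) = (((-2 - 5) - 21) - 31)*16 = ((-7 - 21) - 31)*16 = (-28 - 31)*16 = -59*16 = -944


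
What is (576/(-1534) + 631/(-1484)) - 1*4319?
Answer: -4916918101/1138228 ≈ -4319.8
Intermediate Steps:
(576/(-1534) + 631/(-1484)) - 1*4319 = (576*(-1/1534) + 631*(-1/1484)) - 4319 = (-288/767 - 631/1484) - 4319 = -911369/1138228 - 4319 = -4916918101/1138228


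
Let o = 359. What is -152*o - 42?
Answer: -54610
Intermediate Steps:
-152*o - 42 = -152*359 - 42 = -54568 - 42 = -54610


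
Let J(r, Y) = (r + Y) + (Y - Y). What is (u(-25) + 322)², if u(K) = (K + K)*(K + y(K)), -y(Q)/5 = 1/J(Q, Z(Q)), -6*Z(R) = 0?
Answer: 2439844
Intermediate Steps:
Z(R) = 0 (Z(R) = -⅙*0 = 0)
J(r, Y) = Y + r (J(r, Y) = (Y + r) + 0 = Y + r)
y(Q) = -5/Q (y(Q) = -5/(0 + Q) = -5/Q)
u(K) = 2*K*(K - 5/K) (u(K) = (K + K)*(K - 5/K) = (2*K)*(K - 5/K) = 2*K*(K - 5/K))
(u(-25) + 322)² = ((-10 + 2*(-25)²) + 322)² = ((-10 + 2*625) + 322)² = ((-10 + 1250) + 322)² = (1240 + 322)² = 1562² = 2439844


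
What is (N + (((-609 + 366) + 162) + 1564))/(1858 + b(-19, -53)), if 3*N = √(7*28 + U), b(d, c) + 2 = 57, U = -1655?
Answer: 1483/1913 + I*√1459/5739 ≈ 0.77522 + 0.0066557*I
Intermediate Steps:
b(d, c) = 55 (b(d, c) = -2 + 57 = 55)
N = I*√1459/3 (N = √(7*28 - 1655)/3 = √(196 - 1655)/3 = √(-1459)/3 = (I*√1459)/3 = I*√1459/3 ≈ 12.732*I)
(N + (((-609 + 366) + 162) + 1564))/(1858 + b(-19, -53)) = (I*√1459/3 + (((-609 + 366) + 162) + 1564))/(1858 + 55) = (I*√1459/3 + ((-243 + 162) + 1564))/1913 = (I*√1459/3 + (-81 + 1564))*(1/1913) = (I*√1459/3 + 1483)*(1/1913) = (1483 + I*√1459/3)*(1/1913) = 1483/1913 + I*√1459/5739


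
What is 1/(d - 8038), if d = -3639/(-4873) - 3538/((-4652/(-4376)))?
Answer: -5667299/64410814561 ≈ -8.7987e-5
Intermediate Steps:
d = -18857065199/5667299 (d = -3639*(-1/4873) - 3538/((-4652*(-1/4376))) = 3639/4873 - 3538/1163/1094 = 3639/4873 - 3538*1094/1163 = 3639/4873 - 3870572/1163 = -18857065199/5667299 ≈ -3327.3)
1/(d - 8038) = 1/(-18857065199/5667299 - 8038) = 1/(-64410814561/5667299) = -5667299/64410814561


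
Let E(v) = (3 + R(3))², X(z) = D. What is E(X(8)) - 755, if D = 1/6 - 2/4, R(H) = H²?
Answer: -611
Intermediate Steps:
D = -⅓ (D = 1*(⅙) - 2*¼ = ⅙ - ½ = -⅓ ≈ -0.33333)
X(z) = -⅓
E(v) = 144 (E(v) = (3 + 3²)² = (3 + 9)² = 12² = 144)
E(X(8)) - 755 = 144 - 755 = -611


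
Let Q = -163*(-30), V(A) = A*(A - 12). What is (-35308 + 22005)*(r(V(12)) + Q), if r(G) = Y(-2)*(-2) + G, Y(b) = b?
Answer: -65104882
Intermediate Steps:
V(A) = A*(-12 + A)
r(G) = 4 + G (r(G) = -2*(-2) + G = 4 + G)
Q = 4890
(-35308 + 22005)*(r(V(12)) + Q) = (-35308 + 22005)*((4 + 12*(-12 + 12)) + 4890) = -13303*((4 + 12*0) + 4890) = -13303*((4 + 0) + 4890) = -13303*(4 + 4890) = -13303*4894 = -65104882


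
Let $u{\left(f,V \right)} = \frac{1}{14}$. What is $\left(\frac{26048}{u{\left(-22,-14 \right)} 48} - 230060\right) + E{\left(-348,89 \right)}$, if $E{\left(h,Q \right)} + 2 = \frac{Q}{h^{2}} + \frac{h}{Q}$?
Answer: $- \frac{2397823264559}{10778256} \approx -2.2247 \cdot 10^{5}$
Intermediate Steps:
$u{\left(f,V \right)} = \frac{1}{14}$
$E{\left(h,Q \right)} = -2 + \frac{Q}{h^{2}} + \frac{h}{Q}$ ($E{\left(h,Q \right)} = -2 + \left(\frac{Q}{h^{2}} + \frac{h}{Q}\right) = -2 + \frac{Q}{h^{2}} + \frac{h}{Q}$)
$\left(\frac{26048}{u{\left(-22,-14 \right)} 48} - 230060\right) + E{\left(-348,89 \right)} = \left(\frac{26048}{\frac{1}{14} \cdot 48} - 230060\right) - \left(2 - \frac{89}{121104} + \frac{348}{89}\right) = \left(\frac{26048}{\frac{24}{7}} - 230060\right) - \frac{63692783}{10778256} = \left(26048 \cdot \frac{7}{24} - 230060\right) - \frac{63692783}{10778256} = \left(\frac{22792}{3} - 230060\right) - \frac{63692783}{10778256} = - \frac{667388}{3} - \frac{63692783}{10778256} = - \frac{2397823264559}{10778256}$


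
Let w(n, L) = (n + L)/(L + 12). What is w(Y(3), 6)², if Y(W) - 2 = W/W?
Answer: ¼ ≈ 0.25000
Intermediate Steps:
Y(W) = 3 (Y(W) = 2 + W/W = 2 + 1 = 3)
w(n, L) = (L + n)/(12 + L)
w(Y(3), 6)² = ((6 + 3)/(12 + 6))² = (9/18)² = ((1/18)*9)² = (½)² = ¼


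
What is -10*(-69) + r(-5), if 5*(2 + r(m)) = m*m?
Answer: 693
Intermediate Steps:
r(m) = -2 + m**2/5 (r(m) = -2 + (m*m)/5 = -2 + m**2/5)
-10*(-69) + r(-5) = -10*(-69) + (-2 + (1/5)*(-5)**2) = 690 + (-2 + (1/5)*25) = 690 + (-2 + 5) = 690 + 3 = 693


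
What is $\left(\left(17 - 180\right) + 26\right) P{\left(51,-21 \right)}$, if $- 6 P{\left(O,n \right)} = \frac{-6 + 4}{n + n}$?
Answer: $\frac{137}{126} \approx 1.0873$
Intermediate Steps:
$P{\left(O,n \right)} = \frac{1}{6 n}$ ($P{\left(O,n \right)} = - \frac{\left(-6 + 4\right) \frac{1}{n + n}}{6} = - \frac{\left(-2\right) \frac{1}{2 n}}{6} = - \frac{\left(-1\right) \frac{1}{n}}{6} = \frac{1}{6 n}$)
$\left(\left(17 - 180\right) + 26\right) P{\left(51,-21 \right)} = \left(\left(17 - 180\right) + 26\right) \frac{1}{6 \left(-21\right)} = \left(\left(17 - 180\right) + 26\right) \frac{1}{6} \left(- \frac{1}{21}\right) = \left(-163 + 26\right) \left(- \frac{1}{126}\right) = \left(-137\right) \left(- \frac{1}{126}\right) = \frac{137}{126}$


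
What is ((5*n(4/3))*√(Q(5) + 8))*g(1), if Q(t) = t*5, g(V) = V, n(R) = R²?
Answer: 80*√33/9 ≈ 51.063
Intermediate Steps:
Q(t) = 5*t
((5*n(4/3))*√(Q(5) + 8))*g(1) = ((5*(4/3)²)*√(5*5 + 8))*1 = ((5*(4*(⅓))²)*√(25 + 8))*1 = ((5*(4/3)²)*√33)*1 = ((5*(16/9))*√33)*1 = (80*√33/9)*1 = 80*√33/9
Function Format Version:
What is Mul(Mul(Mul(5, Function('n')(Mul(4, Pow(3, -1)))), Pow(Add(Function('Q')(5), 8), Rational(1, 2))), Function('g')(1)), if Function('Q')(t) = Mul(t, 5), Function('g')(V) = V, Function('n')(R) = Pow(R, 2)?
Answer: Mul(Rational(80, 9), Pow(33, Rational(1, 2))) ≈ 51.063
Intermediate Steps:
Function('Q')(t) = Mul(5, t)
Mul(Mul(Mul(5, Function('n')(Mul(4, Pow(3, -1)))), Pow(Add(Function('Q')(5), 8), Rational(1, 2))), Function('g')(1)) = Mul(Mul(Mul(5, Pow(Mul(4, Pow(3, -1)), 2)), Pow(Add(Mul(5, 5), 8), Rational(1, 2))), 1) = Mul(Mul(Mul(5, Pow(Mul(4, Rational(1, 3)), 2)), Pow(Add(25, 8), Rational(1, 2))), 1) = Mul(Mul(Mul(5, Pow(Rational(4, 3), 2)), Pow(33, Rational(1, 2))), 1) = Mul(Mul(Mul(5, Rational(16, 9)), Pow(33, Rational(1, 2))), 1) = Mul(Mul(Rational(80, 9), Pow(33, Rational(1, 2))), 1) = Mul(Rational(80, 9), Pow(33, Rational(1, 2)))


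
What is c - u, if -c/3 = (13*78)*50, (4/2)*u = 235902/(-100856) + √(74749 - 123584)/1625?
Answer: -15340079649/100856 - I*√48835/3250 ≈ -1.521e+5 - 0.067996*I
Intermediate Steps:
u = -117951/100856 + I*√48835/3250 (u = (235902/(-100856) + √(74749 - 123584)/1625)/2 = (235902*(-1/100856) + √(-48835)*(1/1625))/2 = (-117951/50428 + (I*√48835)*(1/1625))/2 = (-117951/50428 + I*√48835/1625)/2 = -117951/100856 + I*√48835/3250 ≈ -1.1695 + 0.067996*I)
c = -152100 (c = -3*13*78*50 = -3042*50 = -3*50700 = -152100)
c - u = -152100 - (-117951/100856 + I*√48835/3250) = -152100 + (117951/100856 - I*√48835/3250) = -15340079649/100856 - I*√48835/3250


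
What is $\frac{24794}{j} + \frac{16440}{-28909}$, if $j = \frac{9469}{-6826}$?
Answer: $- \frac{4892825956556}{273739321} \approx -17874.0$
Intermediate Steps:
$j = - \frac{9469}{6826}$ ($j = 9469 \left(- \frac{1}{6826}\right) = - \frac{9469}{6826} \approx -1.3872$)
$\frac{24794}{j} + \frac{16440}{-28909} = \frac{24794}{- \frac{9469}{6826}} + \frac{16440}{-28909} = 24794 \left(- \frac{6826}{9469}\right) + 16440 \left(- \frac{1}{28909}\right) = - \frac{169243844}{9469} - \frac{16440}{28909} = - \frac{4892825956556}{273739321}$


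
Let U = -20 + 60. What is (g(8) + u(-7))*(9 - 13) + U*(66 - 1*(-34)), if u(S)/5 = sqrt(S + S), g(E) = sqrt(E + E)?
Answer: 3984 - 20*I*sqrt(14) ≈ 3984.0 - 74.833*I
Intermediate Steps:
g(E) = sqrt(2)*sqrt(E) (g(E) = sqrt(2*E) = sqrt(2)*sqrt(E))
U = 40
u(S) = 5*sqrt(2)*sqrt(S) (u(S) = 5*sqrt(S + S) = 5*sqrt(2*S) = 5*(sqrt(2)*sqrt(S)) = 5*sqrt(2)*sqrt(S))
(g(8) + u(-7))*(9 - 13) + U*(66 - 1*(-34)) = (sqrt(2)*sqrt(8) + 5*sqrt(2)*sqrt(-7))*(9 - 13) + 40*(66 - 1*(-34)) = (sqrt(2)*(2*sqrt(2)) + 5*sqrt(2)*(I*sqrt(7)))*(-4) + 40*(66 + 34) = (4 + 5*I*sqrt(14))*(-4) + 40*100 = (-16 - 20*I*sqrt(14)) + 4000 = 3984 - 20*I*sqrt(14)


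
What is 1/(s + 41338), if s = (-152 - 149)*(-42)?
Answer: 1/53980 ≈ 1.8525e-5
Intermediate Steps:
s = 12642 (s = -301*(-42) = 12642)
1/(s + 41338) = 1/(12642 + 41338) = 1/53980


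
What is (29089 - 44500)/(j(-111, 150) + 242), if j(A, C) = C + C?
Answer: -15411/542 ≈ -28.434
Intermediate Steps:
j(A, C) = 2*C
(29089 - 44500)/(j(-111, 150) + 242) = (29089 - 44500)/(2*150 + 242) = -15411/(300 + 242) = -15411/542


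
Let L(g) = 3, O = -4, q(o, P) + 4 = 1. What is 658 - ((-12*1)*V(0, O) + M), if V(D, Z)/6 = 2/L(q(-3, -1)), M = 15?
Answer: 691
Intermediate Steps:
q(o, P) = -3 (q(o, P) = -4 + 1 = -3)
V(D, Z) = 4 (V(D, Z) = 6*(2/3) = 6*(2*(⅓)) = 6*(⅔) = 4)
658 - ((-12*1)*V(0, O) + M) = 658 - (-12*1*4 + 15) = 658 - (-12*4 + 15) = 658 - (-48 + 15) = 658 - 1*(-33) = 658 + 33 = 691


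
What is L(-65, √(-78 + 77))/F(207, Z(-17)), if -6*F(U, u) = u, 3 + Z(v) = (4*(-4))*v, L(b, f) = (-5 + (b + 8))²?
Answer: -23064/269 ≈ -85.740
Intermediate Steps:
L(b, f) = (3 + b)² (L(b, f) = (-5 + (8 + b))² = (3 + b)²)
Z(v) = -3 - 16*v (Z(v) = -3 + (4*(-4))*v = -3 - 16*v)
F(U, u) = -u/6
L(-65, √(-78 + 77))/F(207, Z(-17)) = (3 - 65)²/((-(-3 - 16*(-17))/6)) = (-62)²/((-(-3 + 272)/6)) = 3844/((-⅙*269)) = 3844/(-269/6) = 3844*(-6/269) = -23064/269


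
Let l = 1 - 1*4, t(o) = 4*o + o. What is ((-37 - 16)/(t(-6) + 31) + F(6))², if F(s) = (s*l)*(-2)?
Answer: 289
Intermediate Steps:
t(o) = 5*o
l = -3 (l = 1 - 4 = -3)
F(s) = 6*s (F(s) = (s*(-3))*(-2) = -3*s*(-2) = 6*s)
((-37 - 16)/(t(-6) + 31) + F(6))² = ((-37 - 16)/(5*(-6) + 31) + 6*6)² = (-53/(-30 + 31) + 36)² = (-53/1 + 36)² = (-53*1 + 36)² = (-53 + 36)² = (-17)² = 289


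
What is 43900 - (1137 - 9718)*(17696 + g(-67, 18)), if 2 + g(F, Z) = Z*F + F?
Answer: 140952501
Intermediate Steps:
g(F, Z) = -2 + F + F*Z (g(F, Z) = -2 + (Z*F + F) = -2 + (F*Z + F) = -2 + (F + F*Z) = -2 + F + F*Z)
43900 - (1137 - 9718)*(17696 + g(-67, 18)) = 43900 - (1137 - 9718)*(17696 + (-2 - 67 - 67*18)) = 43900 - (-8581)*(17696 + (-2 - 67 - 1206)) = 43900 - (-8581)*(17696 - 1275) = 43900 - (-8581)*16421 = 43900 - 1*(-140908601) = 43900 + 140908601 = 140952501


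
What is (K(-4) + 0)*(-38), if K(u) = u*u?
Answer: -608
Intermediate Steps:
K(u) = u**2
(K(-4) + 0)*(-38) = ((-4)**2 + 0)*(-38) = (16 + 0)*(-38) = 16*(-38) = -608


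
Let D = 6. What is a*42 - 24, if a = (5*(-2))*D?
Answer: -2544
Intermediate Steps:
a = -60 (a = (5*(-2))*6 = -10*6 = -60)
a*42 - 24 = -60*42 - 24 = -2520 - 24 = -2544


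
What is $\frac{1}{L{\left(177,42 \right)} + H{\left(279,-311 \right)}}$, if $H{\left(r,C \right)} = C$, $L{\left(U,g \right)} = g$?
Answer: $- \frac{1}{269} \approx -0.0037175$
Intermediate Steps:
$\frac{1}{L{\left(177,42 \right)} + H{\left(279,-311 \right)}} = \frac{1}{42 - 311} = \frac{1}{-269} = - \frac{1}{269}$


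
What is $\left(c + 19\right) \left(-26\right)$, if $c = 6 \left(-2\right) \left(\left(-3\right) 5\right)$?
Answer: $-5174$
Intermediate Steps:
$c = 180$ ($c = \left(-12\right) \left(-15\right) = 180$)
$\left(c + 19\right) \left(-26\right) = \left(180 + 19\right) \left(-26\right) = 199 \left(-26\right) = -5174$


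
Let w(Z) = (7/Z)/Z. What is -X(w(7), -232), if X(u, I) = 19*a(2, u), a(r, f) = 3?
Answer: -57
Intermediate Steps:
w(Z) = 7/Z²
X(u, I) = 57 (X(u, I) = 19*3 = 57)
-X(w(7), -232) = -1*57 = -57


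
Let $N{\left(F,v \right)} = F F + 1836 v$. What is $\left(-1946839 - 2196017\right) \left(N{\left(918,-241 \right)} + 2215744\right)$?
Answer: $-10837678153152$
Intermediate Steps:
$N{\left(F,v \right)} = F^{2} + 1836 v$
$\left(-1946839 - 2196017\right) \left(N{\left(918,-241 \right)} + 2215744\right) = \left(-1946839 - 2196017\right) \left(\left(918^{2} + 1836 \left(-241\right)\right) + 2215744\right) = - 4142856 \left(\left(842724 - 442476\right) + 2215744\right) = - 4142856 \left(400248 + 2215744\right) = \left(-4142856\right) 2615992 = -10837678153152$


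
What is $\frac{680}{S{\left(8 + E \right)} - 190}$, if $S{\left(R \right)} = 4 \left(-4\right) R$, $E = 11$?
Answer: $- \frac{340}{247} \approx -1.3765$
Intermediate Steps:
$S{\left(R \right)} = - 16 R$
$\frac{680}{S{\left(8 + E \right)} - 190} = \frac{680}{- 16 \left(8 + 11\right) - 190} = \frac{680}{\left(-16\right) 19 - 190} = \frac{680}{-304 - 190} = \frac{680}{-494} = 680 \left(- \frac{1}{494}\right) = - \frac{340}{247}$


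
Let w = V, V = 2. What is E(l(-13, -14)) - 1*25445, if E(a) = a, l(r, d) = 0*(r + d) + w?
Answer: -25443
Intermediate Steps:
w = 2
l(r, d) = 2 (l(r, d) = 0*(r + d) + 2 = 0*(d + r) + 2 = 0 + 2 = 2)
E(l(-13, -14)) - 1*25445 = 2 - 1*25445 = 2 - 25445 = -25443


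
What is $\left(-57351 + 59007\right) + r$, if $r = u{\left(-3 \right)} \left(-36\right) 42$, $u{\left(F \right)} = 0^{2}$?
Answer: $1656$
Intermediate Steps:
$u{\left(F \right)} = 0$
$r = 0$ ($r = 0 \left(-36\right) 42 = 0 \cdot 42 = 0$)
$\left(-57351 + 59007\right) + r = \left(-57351 + 59007\right) + 0 = 1656 + 0 = 1656$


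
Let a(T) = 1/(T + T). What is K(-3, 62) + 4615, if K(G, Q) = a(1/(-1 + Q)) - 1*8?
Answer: 9275/2 ≈ 4637.5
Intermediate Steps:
a(T) = 1/(2*T)
K(G, Q) = -17/2 + Q/2 (K(G, Q) = 1/(2*(1/(-1 + Q))) - 1*8 = (-1 + Q)/2 - 8 = (-1/2 + Q/2) - 8 = -17/2 + Q/2)
K(-3, 62) + 4615 = (-17/2 + (1/2)*62) + 4615 = (-17/2 + 31) + 4615 = 45/2 + 4615 = 9275/2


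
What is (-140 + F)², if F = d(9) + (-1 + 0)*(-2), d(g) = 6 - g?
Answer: 19881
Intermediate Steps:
F = -1 (F = (6 - 1*9) + (-1 + 0)*(-2) = (6 - 9) - 1*(-2) = -3 + 2 = -1)
(-140 + F)² = (-140 - 1)² = (-141)² = 19881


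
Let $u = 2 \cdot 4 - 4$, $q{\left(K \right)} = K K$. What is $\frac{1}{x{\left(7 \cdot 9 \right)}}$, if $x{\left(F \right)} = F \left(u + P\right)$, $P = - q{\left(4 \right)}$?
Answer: $- \frac{1}{756} \approx -0.0013228$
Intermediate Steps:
$q{\left(K \right)} = K^{2}$
$u = 4$ ($u = 8 - 4 = 4$)
$P = -16$ ($P = - 4^{2} = \left(-1\right) 16 = -16$)
$x{\left(F \right)} = - 12 F$ ($x{\left(F \right)} = F \left(4 - 16\right) = F \left(-12\right) = - 12 F$)
$\frac{1}{x{\left(7 \cdot 9 \right)}} = \frac{1}{\left(-12\right) 7 \cdot 9} = \frac{1}{\left(-12\right) 63} = \frac{1}{-756} = - \frac{1}{756}$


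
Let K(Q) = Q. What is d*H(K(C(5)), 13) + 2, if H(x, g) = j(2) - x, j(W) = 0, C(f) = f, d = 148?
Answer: -738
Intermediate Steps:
H(x, g) = -x (H(x, g) = 0 - x = -x)
d*H(K(C(5)), 13) + 2 = 148*(-1*5) + 2 = 148*(-5) + 2 = -740 + 2 = -738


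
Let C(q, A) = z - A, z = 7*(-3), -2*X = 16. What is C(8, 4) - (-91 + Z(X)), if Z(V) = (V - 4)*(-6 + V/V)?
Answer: 6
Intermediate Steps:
X = -8 (X = -1/2*16 = -8)
z = -21
Z(V) = 20 - 5*V (Z(V) = (-4 + V)*(-6 + 1) = (-4 + V)*(-5) = 20 - 5*V)
C(q, A) = -21 - A
C(8, 4) - (-91 + Z(X)) = (-21 - 1*4) - (-91 + (20 - 5*(-8))) = (-21 - 4) - (-91 + (20 + 40)) = -25 - (-91 + 60) = -25 - 1*(-31) = -25 + 31 = 6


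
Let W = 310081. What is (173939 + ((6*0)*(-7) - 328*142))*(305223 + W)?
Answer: 78366963352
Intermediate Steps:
(173939 + ((6*0)*(-7) - 328*142))*(305223 + W) = (173939 + ((6*0)*(-7) - 328*142))*(305223 + 310081) = (173939 + (0*(-7) - 46576))*615304 = (173939 + (0 - 46576))*615304 = (173939 - 46576)*615304 = 127363*615304 = 78366963352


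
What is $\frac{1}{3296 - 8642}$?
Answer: $- \frac{1}{5346} \approx -0.00018706$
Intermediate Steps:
$\frac{1}{3296 - 8642} = \frac{1}{-5346} = - \frac{1}{5346}$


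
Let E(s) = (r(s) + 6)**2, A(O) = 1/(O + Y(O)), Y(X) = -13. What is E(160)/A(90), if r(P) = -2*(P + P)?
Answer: 30950612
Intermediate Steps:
r(P) = -4*P
A(O) = 1/(-13 + O) (A(O) = 1/(O - 13) = 1/(-13 + O))
E(s) = (6 - 4*s)**2 (E(s) = (-4*s + 6)**2 = (6 - 4*s)**2)
E(160)/A(90) = (4*(-3 + 2*160)**2)/(1/(-13 + 90)) = (4*(-3 + 320)**2)/(1/77) = (4*317**2)/(1/77) = (4*100489)*77 = 401956*77 = 30950612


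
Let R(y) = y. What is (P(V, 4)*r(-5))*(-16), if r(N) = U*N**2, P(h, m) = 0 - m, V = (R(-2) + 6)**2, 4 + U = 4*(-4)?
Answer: -32000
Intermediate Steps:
U = -20 (U = -4 + 4*(-4) = -4 - 16 = -20)
V = 16 (V = (-2 + 6)**2 = 4**2 = 16)
P(h, m) = -m
r(N) = -20*N**2
(P(V, 4)*r(-5))*(-16) = ((-1*4)*(-20*(-5)**2))*(-16) = -(-80)*25*(-16) = -4*(-500)*(-16) = 2000*(-16) = -32000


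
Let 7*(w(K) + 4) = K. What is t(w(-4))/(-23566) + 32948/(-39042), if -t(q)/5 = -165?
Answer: -404331109/460031886 ≈ -0.87892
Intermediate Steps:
w(K) = -4 + K/7
t(q) = 825 (t(q) = -5*(-165) = 825)
t(w(-4))/(-23566) + 32948/(-39042) = 825/(-23566) + 32948/(-39042) = 825*(-1/23566) + 32948*(-1/39042) = -825/23566 - 16474/19521 = -404331109/460031886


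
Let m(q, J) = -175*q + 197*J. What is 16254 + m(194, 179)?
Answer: 17567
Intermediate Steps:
16254 + m(194, 179) = 16254 + (-175*194 + 197*179) = 16254 + (-33950 + 35263) = 16254 + 1313 = 17567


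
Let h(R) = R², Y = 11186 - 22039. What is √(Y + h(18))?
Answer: I*√10529 ≈ 102.61*I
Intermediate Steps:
Y = -10853
√(Y + h(18)) = √(-10853 + 18²) = √(-10853 + 324) = √(-10529) = I*√10529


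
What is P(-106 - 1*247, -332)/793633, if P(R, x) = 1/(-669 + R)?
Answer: -1/811092926 ≈ -1.2329e-9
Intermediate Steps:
P(-106 - 1*247, -332)/793633 = 1/(-669 + (-106 - 1*247)*793633) = (1/793633)/(-669 + (-106 - 247)) = (1/793633)/(-669 - 353) = (1/793633)/(-1022) = -1/1022*1/793633 = -1/811092926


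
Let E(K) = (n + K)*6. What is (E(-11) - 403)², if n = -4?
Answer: 243049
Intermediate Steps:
E(K) = -24 + 6*K (E(K) = (-4 + K)*6 = -24 + 6*K)
(E(-11) - 403)² = ((-24 + 6*(-11)) - 403)² = ((-24 - 66) - 403)² = (-90 - 403)² = (-493)² = 243049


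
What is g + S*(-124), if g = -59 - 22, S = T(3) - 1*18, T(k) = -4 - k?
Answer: 3019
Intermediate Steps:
S = -25 (S = (-4 - 1*3) - 1*18 = (-4 - 3) - 18 = -7 - 18 = -25)
g = -81
g + S*(-124) = -81 - 25*(-124) = -81 + 3100 = 3019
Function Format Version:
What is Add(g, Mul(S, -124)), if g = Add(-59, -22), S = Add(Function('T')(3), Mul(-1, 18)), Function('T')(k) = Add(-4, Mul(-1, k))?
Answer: 3019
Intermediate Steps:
S = -25 (S = Add(Add(-4, Mul(-1, 3)), Mul(-1, 18)) = Add(Add(-4, -3), -18) = Add(-7, -18) = -25)
g = -81
Add(g, Mul(S, -124)) = Add(-81, Mul(-25, -124)) = Add(-81, 3100) = 3019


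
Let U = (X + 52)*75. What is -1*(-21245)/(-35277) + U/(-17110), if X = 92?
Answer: -74449355/60358947 ≈ -1.2334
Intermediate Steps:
U = 10800 (U = (92 + 52)*75 = 144*75 = 10800)
-1*(-21245)/(-35277) + U/(-17110) = -1*(-21245)/(-35277) + 10800/(-17110) = 21245*(-1/35277) + 10800*(-1/17110) = -21245/35277 - 1080/1711 = -74449355/60358947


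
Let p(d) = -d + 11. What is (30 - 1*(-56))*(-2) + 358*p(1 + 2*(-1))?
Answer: 4124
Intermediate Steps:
p(d) = 11 - d
(30 - 1*(-56))*(-2) + 358*p(1 + 2*(-1)) = (30 - 1*(-56))*(-2) + 358*(11 - (1 + 2*(-1))) = (30 + 56)*(-2) + 358*(11 - (1 - 2)) = 86*(-2) + 358*(11 - 1*(-1)) = -172 + 358*(11 + 1) = -172 + 358*12 = -172 + 4296 = 4124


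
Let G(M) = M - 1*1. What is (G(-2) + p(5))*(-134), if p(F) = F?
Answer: -268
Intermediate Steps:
G(M) = -1 + M (G(M) = M - 1 = -1 + M)
(G(-2) + p(5))*(-134) = ((-1 - 2) + 5)*(-134) = (-3 + 5)*(-134) = 2*(-134) = -268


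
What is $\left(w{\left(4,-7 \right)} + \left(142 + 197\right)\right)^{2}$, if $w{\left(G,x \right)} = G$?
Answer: $117649$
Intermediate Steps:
$\left(w{\left(4,-7 \right)} + \left(142 + 197\right)\right)^{2} = \left(4 + \left(142 + 197\right)\right)^{2} = \left(4 + 339\right)^{2} = 343^{2} = 117649$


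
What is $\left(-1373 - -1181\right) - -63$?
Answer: $-129$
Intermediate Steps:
$\left(-1373 - -1181\right) - -63 = \left(-1373 + 1181\right) + \left(-27 + 90\right) = -192 + 63 = -129$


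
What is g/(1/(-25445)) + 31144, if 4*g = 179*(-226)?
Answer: 514738303/2 ≈ 2.5737e+8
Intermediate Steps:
g = -20227/2 (g = (179*(-226))/4 = (¼)*(-40454) = -20227/2 ≈ -10114.)
g/(1/(-25445)) + 31144 = -20227/(2*(1/(-25445))) + 31144 = -20227/(2*(-1/25445)) + 31144 = -20227/2*(-25445) + 31144 = 514676015/2 + 31144 = 514738303/2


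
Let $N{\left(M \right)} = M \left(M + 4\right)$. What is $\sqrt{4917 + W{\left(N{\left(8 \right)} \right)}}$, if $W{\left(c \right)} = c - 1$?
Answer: $2 \sqrt{1253} \approx 70.796$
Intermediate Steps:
$N{\left(M \right)} = M \left(4 + M\right)$
$W{\left(c \right)} = -1 + c$
$\sqrt{4917 + W{\left(N{\left(8 \right)} \right)}} = \sqrt{4917 - \left(1 - 8 \left(4 + 8\right)\right)} = \sqrt{4917 + \left(-1 + 8 \cdot 12\right)} = \sqrt{4917 + \left(-1 + 96\right)} = \sqrt{4917 + 95} = \sqrt{5012} = 2 \sqrt{1253}$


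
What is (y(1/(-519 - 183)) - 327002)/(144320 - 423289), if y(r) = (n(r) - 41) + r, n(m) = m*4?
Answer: 229584191/195836238 ≈ 1.1723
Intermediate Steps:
n(m) = 4*m
y(r) = -41 + 5*r (y(r) = (4*r - 41) + r = (-41 + 4*r) + r = -41 + 5*r)
(y(1/(-519 - 183)) - 327002)/(144320 - 423289) = ((-41 + 5/(-519 - 183)) - 327002)/(144320 - 423289) = ((-41 + 5/(-702)) - 327002)/(-278969) = ((-41 + 5*(-1/702)) - 327002)*(-1/278969) = ((-41 - 5/702) - 327002)*(-1/278969) = (-28787/702 - 327002)*(-1/278969) = -229584191/702*(-1/278969) = 229584191/195836238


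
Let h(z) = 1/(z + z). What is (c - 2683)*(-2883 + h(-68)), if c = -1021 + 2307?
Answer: 547748333/136 ≈ 4.0276e+6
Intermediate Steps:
c = 1286
h(z) = 1/(2*z)
(c - 2683)*(-2883 + h(-68)) = (1286 - 2683)*(-2883 + (½)/(-68)) = -1397*(-2883 + (½)*(-1/68)) = -1397*(-2883 - 1/136) = -1397*(-392089/136) = 547748333/136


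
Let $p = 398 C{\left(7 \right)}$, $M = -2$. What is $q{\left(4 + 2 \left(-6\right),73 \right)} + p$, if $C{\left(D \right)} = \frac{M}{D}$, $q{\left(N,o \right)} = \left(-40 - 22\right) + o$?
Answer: $- \frac{719}{7} \approx -102.71$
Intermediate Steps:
$q{\left(N,o \right)} = -62 + o$
$C{\left(D \right)} = - \frac{2}{D}$
$p = - \frac{796}{7}$ ($p = 398 \left(- \frac{2}{7}\right) = - \frac{796}{7} \approx -113.71$)
$q{\left(4 + 2 \left(-6\right),73 \right)} + p = \left(-62 + 73\right) - \frac{796}{7} = 11 - \frac{796}{7} = - \frac{719}{7}$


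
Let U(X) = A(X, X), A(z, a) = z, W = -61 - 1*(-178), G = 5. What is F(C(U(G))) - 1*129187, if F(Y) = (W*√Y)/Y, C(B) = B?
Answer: -129187 + 117*√5/5 ≈ -1.2913e+5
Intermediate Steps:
W = 117 (W = -61 + 178 = 117)
U(X) = X
F(Y) = 117/√Y (F(Y) = (117*√Y)/Y = 117/√Y)
F(C(U(G))) - 1*129187 = 117/√5 - 1*129187 = 117*(√5/5) - 129187 = 117*√5/5 - 129187 = -129187 + 117*√5/5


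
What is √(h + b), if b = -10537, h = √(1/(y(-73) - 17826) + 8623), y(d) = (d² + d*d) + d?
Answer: √(-552476837497 + 7241*√452121827222)/7241 ≈ 102.2*I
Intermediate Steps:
y(d) = d + 2*d² (y(d) = (d² + d²) + d = 2*d² + d = d + 2*d²)
h = √452121827222/7241 (h = √(1/(-73*(1 + 2*(-73)) - 17826) + 8623) = √(1/(-73*(1 - 146) - 17826) + 8623) = √(1/(-73*(-145) - 17826) + 8623) = √(1/(10585 - 17826) + 8623) = √(1/(-7241) + 8623) = √(-1/7241 + 8623) = √(62439142/7241) = √452121827222/7241 ≈ 92.860)
√(h + b) = √(√452121827222/7241 - 10537) = √(-10537 + √452121827222/7241)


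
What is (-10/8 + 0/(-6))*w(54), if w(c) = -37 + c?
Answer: -85/4 ≈ -21.250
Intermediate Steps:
(-10/8 + 0/(-6))*w(54) = (-10/8 + 0/(-6))*(-37 + 54) = (-10*⅛ + 0*(-⅙))*17 = (-5/4 + 0)*17 = -5/4*17 = -85/4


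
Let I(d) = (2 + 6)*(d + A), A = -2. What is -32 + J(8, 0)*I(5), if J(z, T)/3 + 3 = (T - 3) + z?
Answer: 112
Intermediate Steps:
J(z, T) = -18 + 3*T + 3*z (J(z, T) = -9 + 3*((T - 3) + z) = -9 + 3*((-3 + T) + z) = -9 + 3*(-3 + T + z) = -9 + (-9 + 3*T + 3*z) = -18 + 3*T + 3*z)
I(d) = -16 + 8*d (I(d) = (2 + 6)*(d - 2) = 8*(-2 + d) = -16 + 8*d)
-32 + J(8, 0)*I(5) = -32 + (-18 + 3*0 + 3*8)*(-16 + 8*5) = -32 + (-18 + 0 + 24)*(-16 + 40) = -32 + 6*24 = -32 + 144 = 112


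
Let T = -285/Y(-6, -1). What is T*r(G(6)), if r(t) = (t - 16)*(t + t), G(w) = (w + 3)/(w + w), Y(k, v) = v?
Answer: -52155/8 ≈ -6519.4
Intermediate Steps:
G(w) = (3 + w)/(2*w) (G(w) = (3 + w)/((2*w)) = (3 + w)*(1/(2*w)) = (3 + w)/(2*w))
r(t) = 2*t*(-16 + t) (r(t) = (-16 + t)*(2*t) = 2*t*(-16 + t))
T = 285 (T = -285/(-1) = -285*(-1) = 285)
T*r(G(6)) = 285*(2*((1/2)*(3 + 6)/6)*(-16 + (1/2)*(3 + 6)/6)) = 285*(2*((1/2)*(1/6)*9)*(-16 + (1/2)*(1/6)*9)) = 285*(2*(3/4)*(-16 + 3/4)) = 285*(2*(3/4)*(-61/4)) = 285*(-183/8) = -52155/8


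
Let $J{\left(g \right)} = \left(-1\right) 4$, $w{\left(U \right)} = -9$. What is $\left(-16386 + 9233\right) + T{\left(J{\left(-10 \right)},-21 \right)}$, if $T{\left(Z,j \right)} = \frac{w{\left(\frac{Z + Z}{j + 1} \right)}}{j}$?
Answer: $- \frac{50068}{7} \approx -7152.6$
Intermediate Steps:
$J{\left(g \right)} = -4$
$T{\left(Z,j \right)} = - \frac{9}{j}$
$\left(-16386 + 9233\right) + T{\left(J{\left(-10 \right)},-21 \right)} = \left(-16386 + 9233\right) - \frac{9}{-21} = -7153 - - \frac{3}{7} = -7153 + \frac{3}{7} = - \frac{50068}{7}$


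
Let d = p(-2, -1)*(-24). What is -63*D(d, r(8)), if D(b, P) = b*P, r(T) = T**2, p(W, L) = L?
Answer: -96768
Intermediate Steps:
d = 24 (d = -1*(-24) = 24)
D(b, P) = P*b
-63*D(d, r(8)) = -63*8**2*24 = -4032*24 = -63*1536 = -96768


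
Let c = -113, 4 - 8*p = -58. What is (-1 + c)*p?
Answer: -1767/2 ≈ -883.50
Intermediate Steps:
p = 31/4 (p = 1/2 - 1/8*(-58) = 1/2 + 29/4 = 31/4 ≈ 7.7500)
(-1 + c)*p = (-1 - 113)*(31/4) = -114*31/4 = -1767/2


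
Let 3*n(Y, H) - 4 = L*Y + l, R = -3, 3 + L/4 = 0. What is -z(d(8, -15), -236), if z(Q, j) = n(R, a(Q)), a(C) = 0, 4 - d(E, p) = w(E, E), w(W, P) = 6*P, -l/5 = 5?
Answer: -5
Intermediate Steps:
L = -12 (L = -12 + 4*0 = -12 + 0 = -12)
l = -25 (l = -5*5 = -25)
d(E, p) = 4 - 6*E
n(Y, H) = -7 - 4*Y (n(Y, H) = 4/3 + (-12*Y - 25)/3 = 4/3 + (-25 - 12*Y)/3 = 4/3 + (-25/3 - 4*Y) = -7 - 4*Y)
z(Q, j) = 5 (z(Q, j) = -7 - 4*(-3) = -7 + 12 = 5)
-z(d(8, -15), -236) = -1*5 = -5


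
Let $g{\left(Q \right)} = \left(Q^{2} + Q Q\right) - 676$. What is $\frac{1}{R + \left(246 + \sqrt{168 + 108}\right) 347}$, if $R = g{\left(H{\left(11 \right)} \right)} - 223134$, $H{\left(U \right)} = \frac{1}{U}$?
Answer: $- \frac{1013508463}{140074921605896} - \frac{5080427 \sqrt{69}}{140074921605896} \approx -7.5367 \cdot 10^{-6}$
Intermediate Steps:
$g{\left(Q \right)} = -676 + 2 Q^{2}$ ($g{\left(Q \right)} = \left(Q^{2} + Q^{2}\right) - 676 = 2 Q^{2} - 676 = -676 + 2 Q^{2}$)
$R = - \frac{27081008}{121}$ ($R = \left(-676 + 2 \left(\frac{1}{11}\right)^{2}\right) - 223134 = \left(-676 + \frac{2}{121}\right) - 223134 = - \frac{81794}{121} - 223134 = - \frac{27081008}{121} \approx -2.2381 \cdot 10^{5}$)
$\frac{1}{R + \left(246 + \sqrt{168 + 108}\right) 347} = \frac{1}{- \frac{27081008}{121} + \left(246 + \sqrt{168 + 108}\right) 347} = \frac{1}{- \frac{27081008}{121} + \left(246 + \sqrt{276}\right) 347} = \frac{1}{- \frac{27081008}{121} + \left(246 + 2 \sqrt{69}\right) 347} = \frac{1}{- \frac{27081008}{121} + \left(85362 + 694 \sqrt{69}\right)} = \frac{1}{- \frac{16752206}{121} + 694 \sqrt{69}}$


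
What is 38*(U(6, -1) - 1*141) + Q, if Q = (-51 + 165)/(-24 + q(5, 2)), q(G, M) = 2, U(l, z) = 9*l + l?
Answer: -33915/11 ≈ -3083.2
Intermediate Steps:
U(l, z) = 10*l
Q = -57/11 (Q = (-51 + 165)/(-24 + 2) = 114/(-22) = 114*(-1/22) = -57/11 ≈ -5.1818)
38*(U(6, -1) - 1*141) + Q = 38*(10*6 - 1*141) - 57/11 = 38*(60 - 141) - 57/11 = 38*(-81) - 57/11 = -3078 - 57/11 = -33915/11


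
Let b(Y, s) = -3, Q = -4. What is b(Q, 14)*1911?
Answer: -5733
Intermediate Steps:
b(Q, 14)*1911 = -3*1911 = -5733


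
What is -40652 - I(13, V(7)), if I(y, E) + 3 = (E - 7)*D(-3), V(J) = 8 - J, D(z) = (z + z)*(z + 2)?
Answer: -40613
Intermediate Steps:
D(z) = 2*z*(2 + z) (D(z) = (2*z)*(2 + z) = 2*z*(2 + z))
I(y, E) = -45 + 6*E (I(y, E) = -3 + (E - 7)*(2*(-3)*(2 - 3)) = -3 + (-7 + E)*(2*(-3)*(-1)) = -3 + (-7 + E)*6 = -3 + (-42 + 6*E) = -45 + 6*E)
-40652 - I(13, V(7)) = -40652 - (-45 + 6*(8 - 1*7)) = -40652 - (-45 + 6*(8 - 7)) = -40652 - (-45 + 6*1) = -40652 - (-45 + 6) = -40652 - 1*(-39) = -40652 + 39 = -40613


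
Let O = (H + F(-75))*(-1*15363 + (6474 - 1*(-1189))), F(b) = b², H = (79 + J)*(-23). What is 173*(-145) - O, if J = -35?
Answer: 35495015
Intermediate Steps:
H = -1012 (H = (79 - 35)*(-23) = 44*(-23) = -1012)
O = -35520100 (O = (-1012 + (-75)²)*(-1*15363 + (6474 - 1*(-1189))) = (-1012 + 5625)*(-15363 + (6474 + 1189)) = 4613*(-15363 + 7663) = 4613*(-7700) = -35520100)
173*(-145) - O = 173*(-145) - 1*(-35520100) = -25085 + 35520100 = 35495015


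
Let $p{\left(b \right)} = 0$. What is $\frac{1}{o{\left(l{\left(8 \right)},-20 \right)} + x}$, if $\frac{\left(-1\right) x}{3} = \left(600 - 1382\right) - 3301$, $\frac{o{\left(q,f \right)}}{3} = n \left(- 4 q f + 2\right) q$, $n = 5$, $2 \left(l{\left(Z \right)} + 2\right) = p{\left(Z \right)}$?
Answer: $\frac{1}{16989} \approx 5.8862 \cdot 10^{-5}$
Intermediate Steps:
$l{\left(Z \right)} = -2$ ($l{\left(Z \right)} = -2 + \frac{1}{2} \cdot 0 = -2 + 0 = -2$)
$o{\left(q,f \right)} = 3 q \left(10 - 20 f q\right)$ ($o{\left(q,f \right)} = 3 \cdot 5 \left(- 4 q f + 2\right) q = 3 \cdot 5 \left(- 4 f q + 2\right) q = 3 \cdot 5 \left(2 - 4 f q\right) q = 3 \left(10 - 20 f q\right) q = 3 q \left(10 - 20 f q\right)$)
$x = 12249$ ($x = - 3 \left(\left(600 - 1382\right) - 3301\right) = - 3 \left(-782 - 3301\right) = \left(-3\right) \left(-4083\right) = 12249$)
$\frac{1}{o{\left(l{\left(8 \right)},-20 \right)} + x} = \frac{1}{30 \left(-2\right) \left(1 - \left(-40\right) \left(-2\right)\right) + 12249} = \frac{1}{30 \left(-2\right) \left(1 - 80\right) + 12249} = \frac{1}{30 \left(-2\right) \left(-79\right) + 12249} = \frac{1}{4740 + 12249} = \frac{1}{16989}$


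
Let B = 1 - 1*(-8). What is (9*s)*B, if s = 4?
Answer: 324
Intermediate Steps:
B = 9 (B = 1 + 8 = 9)
(9*s)*B = (9*4)*9 = 36*9 = 324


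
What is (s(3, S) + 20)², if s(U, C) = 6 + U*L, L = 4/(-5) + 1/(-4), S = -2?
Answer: 208849/400 ≈ 522.12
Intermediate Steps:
L = -21/20 (L = 4*(-⅕) + 1*(-¼) = -⅘ - ¼ = -21/20 ≈ -1.0500)
s(U, C) = 6 - 21*U/20 (s(U, C) = 6 + U*(-21/20) = 6 - 21*U/20)
(s(3, S) + 20)² = ((6 - 21/20*3) + 20)² = ((6 - 63/20) + 20)² = (57/20 + 20)² = (457/20)² = 208849/400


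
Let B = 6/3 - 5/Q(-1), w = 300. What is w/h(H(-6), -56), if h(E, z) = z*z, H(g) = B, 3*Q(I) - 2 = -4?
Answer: 75/784 ≈ 0.095663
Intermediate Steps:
Q(I) = -⅔ (Q(I) = ⅔ + (⅓)*(-4) = ⅔ - 4/3 = -⅔)
B = 19/2 (B = 6/3 - 5/(-⅔) = 6*(⅓) - 5*(-3/2) = 2 + 15/2 = 19/2 ≈ 9.5000)
H(g) = 19/2
h(E, z) = z²
w/h(H(-6), -56) = 300/((-56)²) = 300/3136 = 300*(1/3136) = 75/784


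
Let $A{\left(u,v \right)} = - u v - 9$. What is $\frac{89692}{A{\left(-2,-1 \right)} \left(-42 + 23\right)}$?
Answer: $\frac{89692}{209} \approx 429.15$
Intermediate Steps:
$A{\left(u,v \right)} = -9 - u v$ ($A{\left(u,v \right)} = - u v - 9 = -9 - u v$)
$\frac{89692}{A{\left(-2,-1 \right)} \left(-42 + 23\right)} = \frac{89692}{\left(-9 - \left(-2\right) \left(-1\right)\right) \left(-42 + 23\right)} = \frac{89692}{\left(-9 - 2\right) \left(-19\right)} = \frac{89692}{\left(-11\right) \left(-19\right)} = \frac{89692}{209}$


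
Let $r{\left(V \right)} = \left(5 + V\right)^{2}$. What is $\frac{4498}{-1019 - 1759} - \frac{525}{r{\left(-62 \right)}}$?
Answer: $- \frac{297638}{167143} \approx -1.7807$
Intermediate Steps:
$\frac{4498}{-1019 - 1759} - \frac{525}{r{\left(-62 \right)}} = \frac{4498}{-1019 - 1759} - \frac{525}{\left(5 - 62\right)^{2}} = \frac{4498}{-1019 - 1759} - \frac{525}{\left(-57\right)^{2}} = \frac{4498}{-2778} - \frac{525}{3249} = 4498 \left(- \frac{1}{2778}\right) - \frac{175}{1083} = - \frac{2249}{1389} - \frac{175}{1083} = - \frac{297638}{167143}$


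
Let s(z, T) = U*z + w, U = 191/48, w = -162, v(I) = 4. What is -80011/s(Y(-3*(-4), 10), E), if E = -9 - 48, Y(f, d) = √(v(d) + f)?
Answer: 960132/1753 ≈ 547.71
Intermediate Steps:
U = 191/48 (U = 191*(1/48) = 191/48 ≈ 3.9792)
Y(f, d) = √(4 + f)
E = -57
s(z, T) = -162 + 191*z/48 (s(z, T) = 191*z/48 - 162 = -162 + 191*z/48)
-80011/s(Y(-3*(-4), 10), E) = -80011/(-162 + 191*√(4 - 3*(-4))/48) = -80011/(-162 + 191*√(4 + 12)/48) = -80011/(-162 + 191*√16/48) = -80011/(-162 + (191/48)*4) = -80011/(-162 + 191/12) = -80011/(-1753/12) = -80011*(-12/1753) = 960132/1753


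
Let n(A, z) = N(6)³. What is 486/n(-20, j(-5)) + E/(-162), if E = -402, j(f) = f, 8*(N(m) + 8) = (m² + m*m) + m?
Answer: 862789/9261 ≈ 93.164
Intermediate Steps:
N(m) = -8 + m²/4 + m/8 (N(m) = -8 + ((m² + m*m) + m)/8 = -8 + ((m² + m²) + m)/8 = -8 + (2*m² + m)/8 = -8 + (m + 2*m²)/8 = -8 + (m²/4 + m/8) = -8 + m²/4 + m/8)
n(A, z) = 343/64 (n(A, z) = (-8 + (¼)*6² + (⅛)*6)³ = (-8 + (¼)*36 + ¾)³ = (-8 + 9 + ¾)³ = (7/4)³ = 343/64)
486/n(-20, j(-5)) + E/(-162) = 486/(343/64) - 402/(-162) = 486*(64/343) - 402*(-1/162) = 31104/343 + 67/27 = 862789/9261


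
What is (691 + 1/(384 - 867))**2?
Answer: 111390397504/233289 ≈ 4.7748e+5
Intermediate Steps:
(691 + 1/(384 - 867))**2 = (691 + 1/(-483))**2 = (691 - 1/483)**2 = (333752/483)**2 = 111390397504/233289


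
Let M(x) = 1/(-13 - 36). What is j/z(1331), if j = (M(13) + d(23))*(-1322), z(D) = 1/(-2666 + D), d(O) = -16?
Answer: -1385422950/49 ≈ -2.8274e+7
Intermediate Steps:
M(x) = -1/49 (M(x) = 1/(-49) = -1/49)
j = 1037770/49 (j = (-1/49 - 16)*(-1322) = -785/49*(-1322) = 1037770/49 ≈ 21179.)
j/z(1331) = 1037770/(49*(1/(-2666 + 1331))) = 1037770/(49*(1/(-1335))) = 1037770/(49*(-1/1335)) = (1037770/49)*(-1335) = -1385422950/49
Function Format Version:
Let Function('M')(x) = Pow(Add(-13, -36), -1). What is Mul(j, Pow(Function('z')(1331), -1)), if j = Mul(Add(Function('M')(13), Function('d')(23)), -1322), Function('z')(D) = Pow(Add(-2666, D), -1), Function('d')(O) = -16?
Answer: Rational(-1385422950, 49) ≈ -2.8274e+7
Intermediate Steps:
Function('M')(x) = Rational(-1, 49) (Function('M')(x) = Pow(-49, -1) = Rational(-1, 49))
j = Rational(1037770, 49) (j = Mul(Add(Rational(-1, 49), -16), -1322) = Mul(Rational(-785, 49), -1322) = Rational(1037770, 49) ≈ 21179.)
Mul(j, Pow(Function('z')(1331), -1)) = Mul(Rational(1037770, 49), Pow(Pow(Add(-2666, 1331), -1), -1)) = Mul(Rational(1037770, 49), Pow(Pow(-1335, -1), -1)) = Mul(Rational(1037770, 49), Pow(Rational(-1, 1335), -1)) = Mul(Rational(1037770, 49), -1335) = Rational(-1385422950, 49)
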